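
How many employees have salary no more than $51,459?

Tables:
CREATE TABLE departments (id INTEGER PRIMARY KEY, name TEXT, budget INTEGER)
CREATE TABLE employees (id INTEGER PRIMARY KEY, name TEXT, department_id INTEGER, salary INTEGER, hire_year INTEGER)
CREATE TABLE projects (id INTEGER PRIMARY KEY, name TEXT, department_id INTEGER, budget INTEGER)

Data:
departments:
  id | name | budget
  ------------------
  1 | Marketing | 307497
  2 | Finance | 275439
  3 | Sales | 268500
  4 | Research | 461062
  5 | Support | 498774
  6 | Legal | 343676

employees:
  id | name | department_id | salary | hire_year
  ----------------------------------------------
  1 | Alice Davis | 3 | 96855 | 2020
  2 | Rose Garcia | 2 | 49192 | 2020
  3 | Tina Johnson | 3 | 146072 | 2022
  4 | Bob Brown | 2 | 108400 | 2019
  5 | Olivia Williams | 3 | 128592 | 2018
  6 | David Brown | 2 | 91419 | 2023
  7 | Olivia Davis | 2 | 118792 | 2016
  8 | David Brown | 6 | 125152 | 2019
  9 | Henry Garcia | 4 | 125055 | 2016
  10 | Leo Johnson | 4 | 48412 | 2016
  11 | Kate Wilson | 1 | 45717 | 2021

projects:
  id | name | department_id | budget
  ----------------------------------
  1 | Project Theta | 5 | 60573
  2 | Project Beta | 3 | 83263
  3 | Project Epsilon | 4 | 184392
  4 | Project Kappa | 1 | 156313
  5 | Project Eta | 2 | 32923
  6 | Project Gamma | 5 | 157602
SELECT COUNT(*) FROM employees WHERE salary <= 51459

Execution result:
3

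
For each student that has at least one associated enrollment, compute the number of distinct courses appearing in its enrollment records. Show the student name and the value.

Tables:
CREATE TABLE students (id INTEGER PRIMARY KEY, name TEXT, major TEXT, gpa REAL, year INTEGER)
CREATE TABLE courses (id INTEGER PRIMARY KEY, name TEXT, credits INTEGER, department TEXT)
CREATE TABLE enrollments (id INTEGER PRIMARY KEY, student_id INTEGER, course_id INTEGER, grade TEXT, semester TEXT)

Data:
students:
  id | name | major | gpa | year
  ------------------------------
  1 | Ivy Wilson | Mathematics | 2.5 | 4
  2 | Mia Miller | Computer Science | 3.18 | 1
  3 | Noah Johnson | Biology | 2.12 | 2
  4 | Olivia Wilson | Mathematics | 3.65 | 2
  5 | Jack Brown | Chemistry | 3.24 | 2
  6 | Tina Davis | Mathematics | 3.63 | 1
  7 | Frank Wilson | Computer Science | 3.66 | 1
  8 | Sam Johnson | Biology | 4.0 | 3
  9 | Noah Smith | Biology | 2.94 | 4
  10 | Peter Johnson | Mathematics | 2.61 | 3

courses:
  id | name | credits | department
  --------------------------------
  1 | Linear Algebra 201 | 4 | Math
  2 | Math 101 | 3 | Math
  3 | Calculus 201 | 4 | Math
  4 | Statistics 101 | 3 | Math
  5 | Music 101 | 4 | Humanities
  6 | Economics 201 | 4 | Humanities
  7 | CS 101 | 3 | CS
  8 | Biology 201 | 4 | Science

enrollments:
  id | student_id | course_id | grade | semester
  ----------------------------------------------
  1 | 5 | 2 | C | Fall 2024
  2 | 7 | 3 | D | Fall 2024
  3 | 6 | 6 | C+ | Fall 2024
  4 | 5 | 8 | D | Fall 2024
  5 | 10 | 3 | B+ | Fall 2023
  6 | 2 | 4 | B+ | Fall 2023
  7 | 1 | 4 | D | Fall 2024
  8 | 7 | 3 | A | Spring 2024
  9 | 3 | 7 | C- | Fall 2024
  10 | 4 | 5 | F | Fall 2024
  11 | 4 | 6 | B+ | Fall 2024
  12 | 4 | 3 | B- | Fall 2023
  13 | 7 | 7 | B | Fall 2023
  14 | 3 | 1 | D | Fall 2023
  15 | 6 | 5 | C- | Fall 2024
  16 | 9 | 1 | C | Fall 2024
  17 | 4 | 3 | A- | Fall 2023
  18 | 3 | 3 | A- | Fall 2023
SELECT p.name, COUNT(DISTINCT c.course_id) AS distinct_course_count FROM enrollments c JOIN students p ON c.student_id = p.id GROUP BY p.id, p.name

Execution result:
name | distinct_course_count
Ivy Wilson | 1
Mia Miller | 1
Noah Johnson | 3
Olivia Wilson | 3
Jack Brown | 2
Tina Davis | 2
Frank Wilson | 2
Noah Smith | 1
Peter Johnson | 1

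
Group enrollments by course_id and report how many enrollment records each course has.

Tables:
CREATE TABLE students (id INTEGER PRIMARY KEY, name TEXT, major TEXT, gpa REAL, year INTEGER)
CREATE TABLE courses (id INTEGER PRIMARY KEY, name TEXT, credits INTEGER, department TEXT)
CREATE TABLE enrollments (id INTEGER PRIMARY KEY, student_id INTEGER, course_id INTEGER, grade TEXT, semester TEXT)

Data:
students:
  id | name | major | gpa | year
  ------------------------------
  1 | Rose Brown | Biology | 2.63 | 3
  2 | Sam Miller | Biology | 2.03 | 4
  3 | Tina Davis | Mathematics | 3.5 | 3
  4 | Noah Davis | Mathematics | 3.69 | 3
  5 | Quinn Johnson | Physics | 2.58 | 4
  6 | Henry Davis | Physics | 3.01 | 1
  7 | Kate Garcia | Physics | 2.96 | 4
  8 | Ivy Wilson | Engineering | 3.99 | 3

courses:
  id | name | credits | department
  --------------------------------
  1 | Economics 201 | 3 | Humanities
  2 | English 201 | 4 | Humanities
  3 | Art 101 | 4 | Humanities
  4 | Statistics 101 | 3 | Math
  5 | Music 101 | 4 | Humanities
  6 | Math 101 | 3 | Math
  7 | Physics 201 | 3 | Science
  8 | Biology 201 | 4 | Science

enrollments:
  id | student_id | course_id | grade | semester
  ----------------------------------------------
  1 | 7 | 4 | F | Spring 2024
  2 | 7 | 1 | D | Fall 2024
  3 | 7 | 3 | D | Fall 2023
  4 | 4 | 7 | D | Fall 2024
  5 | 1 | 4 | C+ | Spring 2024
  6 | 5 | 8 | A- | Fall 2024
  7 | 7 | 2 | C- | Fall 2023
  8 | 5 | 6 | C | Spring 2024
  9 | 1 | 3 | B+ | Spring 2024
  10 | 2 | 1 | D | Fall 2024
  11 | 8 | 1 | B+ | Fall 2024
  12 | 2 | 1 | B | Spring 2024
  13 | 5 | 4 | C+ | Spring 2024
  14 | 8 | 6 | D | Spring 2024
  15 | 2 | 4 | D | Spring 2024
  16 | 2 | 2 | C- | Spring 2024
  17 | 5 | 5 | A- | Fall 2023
SELECT course_id, COUNT(*) AS enrollment_count FROM enrollments GROUP BY course_id

Execution result:
course_id | enrollment_count
1 | 4
2 | 2
3 | 2
4 | 4
5 | 1
6 | 2
7 | 1
8 | 1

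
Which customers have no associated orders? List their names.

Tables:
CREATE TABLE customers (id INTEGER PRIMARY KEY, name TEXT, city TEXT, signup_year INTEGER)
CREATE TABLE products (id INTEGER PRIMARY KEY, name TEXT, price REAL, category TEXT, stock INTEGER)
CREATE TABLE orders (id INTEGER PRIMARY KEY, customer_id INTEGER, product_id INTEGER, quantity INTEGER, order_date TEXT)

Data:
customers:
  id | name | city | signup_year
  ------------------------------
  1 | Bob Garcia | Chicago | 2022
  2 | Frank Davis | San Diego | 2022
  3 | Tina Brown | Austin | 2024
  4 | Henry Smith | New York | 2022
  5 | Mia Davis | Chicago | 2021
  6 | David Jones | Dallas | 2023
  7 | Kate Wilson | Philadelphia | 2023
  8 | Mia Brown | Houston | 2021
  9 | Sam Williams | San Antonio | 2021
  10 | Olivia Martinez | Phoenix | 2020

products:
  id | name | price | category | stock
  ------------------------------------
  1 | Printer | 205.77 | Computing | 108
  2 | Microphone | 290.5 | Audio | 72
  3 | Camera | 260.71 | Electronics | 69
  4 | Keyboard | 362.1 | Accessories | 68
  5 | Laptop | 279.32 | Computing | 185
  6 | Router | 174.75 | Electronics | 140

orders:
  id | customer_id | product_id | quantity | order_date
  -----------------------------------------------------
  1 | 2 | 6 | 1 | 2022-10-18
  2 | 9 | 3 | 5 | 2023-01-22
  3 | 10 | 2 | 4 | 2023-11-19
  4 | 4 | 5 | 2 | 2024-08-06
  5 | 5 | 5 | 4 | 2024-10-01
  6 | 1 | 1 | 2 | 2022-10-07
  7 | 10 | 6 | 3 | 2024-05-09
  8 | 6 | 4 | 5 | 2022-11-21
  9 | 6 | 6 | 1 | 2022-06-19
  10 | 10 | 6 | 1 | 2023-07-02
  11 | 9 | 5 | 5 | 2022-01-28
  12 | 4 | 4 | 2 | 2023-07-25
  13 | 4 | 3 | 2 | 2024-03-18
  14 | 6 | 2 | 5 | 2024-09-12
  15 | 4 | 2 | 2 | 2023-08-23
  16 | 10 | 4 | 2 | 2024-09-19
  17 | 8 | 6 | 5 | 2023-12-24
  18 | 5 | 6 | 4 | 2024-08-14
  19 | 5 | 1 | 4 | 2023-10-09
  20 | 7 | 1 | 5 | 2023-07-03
SELECT p.name FROM customers p LEFT JOIN orders c ON c.customer_id = p.id WHERE c.id IS NULL

Execution result:
Tina Brown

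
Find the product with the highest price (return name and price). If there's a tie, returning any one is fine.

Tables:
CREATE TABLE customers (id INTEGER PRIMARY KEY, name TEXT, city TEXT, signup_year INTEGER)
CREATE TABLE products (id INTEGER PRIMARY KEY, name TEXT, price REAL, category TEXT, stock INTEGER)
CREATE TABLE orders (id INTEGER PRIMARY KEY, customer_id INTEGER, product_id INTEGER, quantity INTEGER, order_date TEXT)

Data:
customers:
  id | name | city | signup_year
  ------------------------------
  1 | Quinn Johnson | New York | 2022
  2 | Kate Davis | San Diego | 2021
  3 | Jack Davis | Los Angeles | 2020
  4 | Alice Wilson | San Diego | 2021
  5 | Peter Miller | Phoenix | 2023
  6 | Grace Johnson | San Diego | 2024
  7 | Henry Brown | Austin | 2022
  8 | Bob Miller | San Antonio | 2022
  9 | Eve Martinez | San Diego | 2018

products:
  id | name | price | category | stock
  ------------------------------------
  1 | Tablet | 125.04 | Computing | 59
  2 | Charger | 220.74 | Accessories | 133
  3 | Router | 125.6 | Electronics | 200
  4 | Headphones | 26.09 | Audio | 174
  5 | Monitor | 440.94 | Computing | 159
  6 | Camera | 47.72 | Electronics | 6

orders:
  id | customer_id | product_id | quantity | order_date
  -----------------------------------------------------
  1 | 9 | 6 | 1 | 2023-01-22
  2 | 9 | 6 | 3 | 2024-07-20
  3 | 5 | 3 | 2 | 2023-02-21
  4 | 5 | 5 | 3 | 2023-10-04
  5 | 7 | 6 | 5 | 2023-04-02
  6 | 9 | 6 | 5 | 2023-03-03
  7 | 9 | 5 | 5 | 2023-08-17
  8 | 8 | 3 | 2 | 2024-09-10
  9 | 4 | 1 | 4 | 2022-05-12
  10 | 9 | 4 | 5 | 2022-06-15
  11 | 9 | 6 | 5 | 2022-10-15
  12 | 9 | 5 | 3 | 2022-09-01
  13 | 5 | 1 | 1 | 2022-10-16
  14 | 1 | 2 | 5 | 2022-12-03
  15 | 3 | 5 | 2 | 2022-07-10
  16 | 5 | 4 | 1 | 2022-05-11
SELECT name, price FROM products ORDER BY price DESC LIMIT 1

Execution result:
name | price
Monitor | 440.94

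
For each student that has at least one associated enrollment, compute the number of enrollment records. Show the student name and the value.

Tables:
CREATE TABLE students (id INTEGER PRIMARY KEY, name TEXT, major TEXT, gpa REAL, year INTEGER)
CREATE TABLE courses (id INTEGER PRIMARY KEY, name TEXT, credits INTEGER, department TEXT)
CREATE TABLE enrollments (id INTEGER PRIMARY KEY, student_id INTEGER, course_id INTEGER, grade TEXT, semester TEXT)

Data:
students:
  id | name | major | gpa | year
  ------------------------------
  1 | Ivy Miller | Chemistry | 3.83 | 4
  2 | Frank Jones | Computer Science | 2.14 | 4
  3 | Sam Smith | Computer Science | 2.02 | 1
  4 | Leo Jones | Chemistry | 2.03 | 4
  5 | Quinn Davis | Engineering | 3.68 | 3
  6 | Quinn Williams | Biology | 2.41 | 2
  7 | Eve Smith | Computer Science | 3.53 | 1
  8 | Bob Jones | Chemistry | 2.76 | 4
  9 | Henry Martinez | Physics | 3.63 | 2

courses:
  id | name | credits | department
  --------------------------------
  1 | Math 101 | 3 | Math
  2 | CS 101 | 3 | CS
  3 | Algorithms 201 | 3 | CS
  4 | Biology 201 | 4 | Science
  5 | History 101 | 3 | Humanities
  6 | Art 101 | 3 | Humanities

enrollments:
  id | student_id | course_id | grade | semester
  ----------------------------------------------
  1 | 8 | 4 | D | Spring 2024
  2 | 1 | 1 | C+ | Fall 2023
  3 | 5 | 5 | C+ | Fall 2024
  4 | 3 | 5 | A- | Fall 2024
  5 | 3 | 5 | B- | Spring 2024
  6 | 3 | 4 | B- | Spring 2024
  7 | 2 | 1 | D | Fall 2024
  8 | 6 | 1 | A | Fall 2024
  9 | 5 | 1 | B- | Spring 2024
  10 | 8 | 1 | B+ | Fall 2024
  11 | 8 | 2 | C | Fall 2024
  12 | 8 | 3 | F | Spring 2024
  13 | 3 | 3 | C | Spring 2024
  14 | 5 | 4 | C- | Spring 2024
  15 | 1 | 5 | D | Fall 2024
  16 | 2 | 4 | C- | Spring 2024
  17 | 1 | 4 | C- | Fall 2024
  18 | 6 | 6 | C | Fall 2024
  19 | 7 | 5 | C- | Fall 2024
SELECT p.name, COUNT(*) AS n FROM enrollments c JOIN students p ON c.student_id = p.id GROUP BY p.id, p.name

Execution result:
name | n
Ivy Miller | 3
Frank Jones | 2
Sam Smith | 4
Quinn Davis | 3
Quinn Williams | 2
Eve Smith | 1
Bob Jones | 4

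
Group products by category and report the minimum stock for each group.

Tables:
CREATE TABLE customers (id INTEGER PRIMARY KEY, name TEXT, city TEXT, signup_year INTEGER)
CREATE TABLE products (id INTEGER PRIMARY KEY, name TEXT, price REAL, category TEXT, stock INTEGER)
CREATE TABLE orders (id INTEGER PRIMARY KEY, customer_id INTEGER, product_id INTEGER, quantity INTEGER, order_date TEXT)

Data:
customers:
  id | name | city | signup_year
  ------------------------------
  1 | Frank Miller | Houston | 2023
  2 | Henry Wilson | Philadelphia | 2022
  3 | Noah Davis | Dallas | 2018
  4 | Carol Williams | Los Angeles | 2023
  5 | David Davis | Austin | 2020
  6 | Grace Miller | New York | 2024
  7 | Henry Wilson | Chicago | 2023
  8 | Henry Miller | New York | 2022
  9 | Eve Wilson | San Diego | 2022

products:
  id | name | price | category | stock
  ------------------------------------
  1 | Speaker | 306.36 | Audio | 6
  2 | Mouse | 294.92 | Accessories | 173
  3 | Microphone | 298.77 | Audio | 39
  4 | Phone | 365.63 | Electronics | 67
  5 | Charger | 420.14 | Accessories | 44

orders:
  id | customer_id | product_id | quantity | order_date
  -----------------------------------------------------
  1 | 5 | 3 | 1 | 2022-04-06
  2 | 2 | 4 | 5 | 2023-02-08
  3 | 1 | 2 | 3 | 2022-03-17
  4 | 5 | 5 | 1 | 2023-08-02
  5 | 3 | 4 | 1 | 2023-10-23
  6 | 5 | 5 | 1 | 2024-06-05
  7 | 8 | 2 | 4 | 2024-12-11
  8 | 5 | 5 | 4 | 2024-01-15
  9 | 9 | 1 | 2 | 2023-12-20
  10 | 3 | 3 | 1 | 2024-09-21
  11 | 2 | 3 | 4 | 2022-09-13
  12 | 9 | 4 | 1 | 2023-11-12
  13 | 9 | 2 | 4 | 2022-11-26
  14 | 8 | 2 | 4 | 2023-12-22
SELECT category, MIN(stock) AS min_stock FROM products GROUP BY category

Execution result:
category | min_stock
Accessories | 44
Audio | 6
Electronics | 67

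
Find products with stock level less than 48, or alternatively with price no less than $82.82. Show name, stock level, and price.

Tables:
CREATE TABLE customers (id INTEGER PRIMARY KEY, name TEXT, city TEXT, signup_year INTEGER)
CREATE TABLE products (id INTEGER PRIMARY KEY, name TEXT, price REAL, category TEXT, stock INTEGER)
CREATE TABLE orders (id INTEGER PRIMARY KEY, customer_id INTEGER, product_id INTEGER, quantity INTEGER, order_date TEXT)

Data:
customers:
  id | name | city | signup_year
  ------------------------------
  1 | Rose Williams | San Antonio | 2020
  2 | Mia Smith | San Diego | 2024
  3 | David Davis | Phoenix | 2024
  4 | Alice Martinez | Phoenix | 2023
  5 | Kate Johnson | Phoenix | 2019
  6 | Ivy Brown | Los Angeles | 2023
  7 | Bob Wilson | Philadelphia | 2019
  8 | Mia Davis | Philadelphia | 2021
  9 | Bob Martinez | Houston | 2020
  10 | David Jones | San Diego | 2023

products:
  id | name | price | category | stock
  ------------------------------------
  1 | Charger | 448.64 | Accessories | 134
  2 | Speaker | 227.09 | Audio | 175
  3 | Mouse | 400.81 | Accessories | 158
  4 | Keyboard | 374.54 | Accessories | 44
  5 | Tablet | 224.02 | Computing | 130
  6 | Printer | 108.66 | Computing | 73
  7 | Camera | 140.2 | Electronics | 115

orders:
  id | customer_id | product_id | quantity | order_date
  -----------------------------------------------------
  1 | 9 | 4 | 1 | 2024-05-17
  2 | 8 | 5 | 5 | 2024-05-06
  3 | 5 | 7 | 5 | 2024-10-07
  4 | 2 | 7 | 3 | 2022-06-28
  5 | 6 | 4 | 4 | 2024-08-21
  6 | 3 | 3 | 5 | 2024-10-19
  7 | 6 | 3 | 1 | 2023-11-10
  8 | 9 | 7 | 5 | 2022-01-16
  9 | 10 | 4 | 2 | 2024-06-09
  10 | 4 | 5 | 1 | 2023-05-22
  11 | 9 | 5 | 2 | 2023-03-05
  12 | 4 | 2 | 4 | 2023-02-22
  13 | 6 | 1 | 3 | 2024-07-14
SELECT name, stock, price FROM products WHERE stock < 48 OR price >= 82.82

Execution result:
name | stock | price
Charger | 134 | 448.64
Speaker | 175 | 227.09
Mouse | 158 | 400.81
Keyboard | 44 | 374.54
Tablet | 130 | 224.02
Printer | 73 | 108.66
Camera | 115 | 140.20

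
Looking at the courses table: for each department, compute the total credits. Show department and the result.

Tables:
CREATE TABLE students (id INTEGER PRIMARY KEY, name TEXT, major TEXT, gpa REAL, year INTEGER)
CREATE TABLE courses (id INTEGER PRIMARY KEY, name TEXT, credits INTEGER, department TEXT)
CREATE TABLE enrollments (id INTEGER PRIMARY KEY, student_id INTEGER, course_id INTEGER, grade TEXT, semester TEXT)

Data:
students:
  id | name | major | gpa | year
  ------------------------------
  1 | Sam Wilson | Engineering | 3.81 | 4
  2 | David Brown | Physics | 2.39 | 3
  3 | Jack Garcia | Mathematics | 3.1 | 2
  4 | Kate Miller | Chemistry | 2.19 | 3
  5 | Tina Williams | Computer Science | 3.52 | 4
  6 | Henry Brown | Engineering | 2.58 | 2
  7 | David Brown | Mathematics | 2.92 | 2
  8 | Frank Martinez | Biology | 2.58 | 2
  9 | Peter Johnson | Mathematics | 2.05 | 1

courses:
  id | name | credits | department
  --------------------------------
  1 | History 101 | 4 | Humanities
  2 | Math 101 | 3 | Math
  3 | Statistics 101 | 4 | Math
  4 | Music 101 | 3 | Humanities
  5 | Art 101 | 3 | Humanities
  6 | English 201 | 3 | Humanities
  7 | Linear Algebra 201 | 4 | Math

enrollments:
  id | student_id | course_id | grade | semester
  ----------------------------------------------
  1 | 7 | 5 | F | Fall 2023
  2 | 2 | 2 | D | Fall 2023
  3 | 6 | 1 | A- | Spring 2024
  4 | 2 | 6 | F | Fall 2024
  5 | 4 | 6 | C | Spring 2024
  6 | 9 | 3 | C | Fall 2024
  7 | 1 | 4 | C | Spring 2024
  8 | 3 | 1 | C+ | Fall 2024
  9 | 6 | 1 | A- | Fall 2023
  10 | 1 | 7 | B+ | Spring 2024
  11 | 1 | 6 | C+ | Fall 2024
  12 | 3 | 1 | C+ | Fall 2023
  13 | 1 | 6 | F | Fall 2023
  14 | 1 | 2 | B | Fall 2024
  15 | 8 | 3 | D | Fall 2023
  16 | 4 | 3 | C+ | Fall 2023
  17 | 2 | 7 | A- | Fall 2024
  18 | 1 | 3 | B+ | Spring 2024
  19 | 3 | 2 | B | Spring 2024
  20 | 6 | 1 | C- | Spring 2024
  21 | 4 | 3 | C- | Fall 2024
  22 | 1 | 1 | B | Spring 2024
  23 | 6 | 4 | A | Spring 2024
SELECT department, SUM(credits) AS sum_credits FROM courses GROUP BY department

Execution result:
department | sum_credits
Humanities | 13
Math | 11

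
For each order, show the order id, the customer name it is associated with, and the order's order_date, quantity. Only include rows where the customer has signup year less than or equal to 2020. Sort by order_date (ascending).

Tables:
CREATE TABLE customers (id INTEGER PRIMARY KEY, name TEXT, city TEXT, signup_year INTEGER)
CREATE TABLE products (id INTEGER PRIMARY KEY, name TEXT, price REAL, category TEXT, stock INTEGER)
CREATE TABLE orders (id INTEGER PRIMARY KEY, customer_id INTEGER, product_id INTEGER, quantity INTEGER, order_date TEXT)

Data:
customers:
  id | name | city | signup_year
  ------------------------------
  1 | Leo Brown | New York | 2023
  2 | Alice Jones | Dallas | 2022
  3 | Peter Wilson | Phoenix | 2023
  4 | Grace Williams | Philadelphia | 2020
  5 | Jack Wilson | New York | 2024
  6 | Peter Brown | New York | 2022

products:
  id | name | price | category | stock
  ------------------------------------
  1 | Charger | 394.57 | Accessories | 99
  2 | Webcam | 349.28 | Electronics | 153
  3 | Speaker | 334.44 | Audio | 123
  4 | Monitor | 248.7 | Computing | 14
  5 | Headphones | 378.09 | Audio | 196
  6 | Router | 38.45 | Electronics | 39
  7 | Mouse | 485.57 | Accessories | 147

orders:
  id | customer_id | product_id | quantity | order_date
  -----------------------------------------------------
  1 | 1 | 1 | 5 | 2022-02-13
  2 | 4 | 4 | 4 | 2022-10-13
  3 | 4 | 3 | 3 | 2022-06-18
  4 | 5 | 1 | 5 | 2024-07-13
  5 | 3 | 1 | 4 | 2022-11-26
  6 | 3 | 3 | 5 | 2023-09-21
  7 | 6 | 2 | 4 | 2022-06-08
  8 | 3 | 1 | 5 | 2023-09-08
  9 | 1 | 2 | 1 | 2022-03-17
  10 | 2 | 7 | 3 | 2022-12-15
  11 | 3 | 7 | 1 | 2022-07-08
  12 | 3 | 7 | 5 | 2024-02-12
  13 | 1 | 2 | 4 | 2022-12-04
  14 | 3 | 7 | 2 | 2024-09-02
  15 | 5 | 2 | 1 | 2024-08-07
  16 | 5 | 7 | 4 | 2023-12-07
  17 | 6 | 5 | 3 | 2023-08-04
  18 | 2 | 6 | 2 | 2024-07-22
SELECT c.id, p.name AS customer, c.order_date, c.quantity FROM orders c JOIN customers p ON c.customer_id = p.id WHERE p.signup_year <= 2020 ORDER BY c.order_date ASC

Execution result:
id | customer | order_date | quantity
3 | Grace Williams | 2022-06-18 | 3
2 | Grace Williams | 2022-10-13 | 4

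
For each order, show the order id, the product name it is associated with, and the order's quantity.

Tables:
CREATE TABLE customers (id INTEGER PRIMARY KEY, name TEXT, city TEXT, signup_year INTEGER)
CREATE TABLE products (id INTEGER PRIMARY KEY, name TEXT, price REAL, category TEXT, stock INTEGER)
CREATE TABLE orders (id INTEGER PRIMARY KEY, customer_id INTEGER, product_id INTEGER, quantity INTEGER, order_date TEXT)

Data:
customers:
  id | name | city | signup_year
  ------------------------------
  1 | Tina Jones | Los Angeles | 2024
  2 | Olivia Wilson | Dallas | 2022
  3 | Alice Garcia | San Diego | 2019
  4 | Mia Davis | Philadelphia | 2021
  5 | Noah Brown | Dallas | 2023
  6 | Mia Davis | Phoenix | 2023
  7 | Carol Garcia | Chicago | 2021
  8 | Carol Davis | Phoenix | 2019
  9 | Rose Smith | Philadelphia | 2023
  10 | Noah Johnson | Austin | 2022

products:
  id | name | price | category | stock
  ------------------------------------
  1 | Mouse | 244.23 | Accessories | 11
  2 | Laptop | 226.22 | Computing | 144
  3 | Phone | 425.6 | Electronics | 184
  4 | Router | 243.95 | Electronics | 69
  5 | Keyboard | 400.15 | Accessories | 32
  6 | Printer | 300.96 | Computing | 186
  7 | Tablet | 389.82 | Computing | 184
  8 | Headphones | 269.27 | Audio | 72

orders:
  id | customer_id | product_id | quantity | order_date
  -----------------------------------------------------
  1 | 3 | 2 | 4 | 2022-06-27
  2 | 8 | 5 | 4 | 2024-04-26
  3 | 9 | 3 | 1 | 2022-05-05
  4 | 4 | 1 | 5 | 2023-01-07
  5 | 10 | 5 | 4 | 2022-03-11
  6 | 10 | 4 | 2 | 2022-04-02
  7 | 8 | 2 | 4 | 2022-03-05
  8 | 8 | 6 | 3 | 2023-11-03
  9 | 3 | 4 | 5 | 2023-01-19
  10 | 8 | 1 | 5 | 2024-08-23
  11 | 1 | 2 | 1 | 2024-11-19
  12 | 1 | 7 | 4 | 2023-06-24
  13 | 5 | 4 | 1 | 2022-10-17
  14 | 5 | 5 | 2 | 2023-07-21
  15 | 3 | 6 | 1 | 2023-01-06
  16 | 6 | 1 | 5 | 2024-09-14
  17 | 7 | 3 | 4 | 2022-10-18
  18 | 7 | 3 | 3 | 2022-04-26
SELECT c.id, p.name AS product, c.quantity FROM orders c JOIN products p ON c.product_id = p.id

Execution result:
id | product | quantity
1 | Laptop | 4
2 | Keyboard | 4
3 | Phone | 1
4 | Mouse | 5
5 | Keyboard | 4
6 | Router | 2
7 | Laptop | 4
8 | Printer | 3
9 | Router | 5
10 | Mouse | 5
11 | Laptop | 1
12 | Tablet | 4
13 | Router | 1
14 | Keyboard | 2
15 | Printer | 1
16 | Mouse | 5
17 | Phone | 4
18 | Phone | 3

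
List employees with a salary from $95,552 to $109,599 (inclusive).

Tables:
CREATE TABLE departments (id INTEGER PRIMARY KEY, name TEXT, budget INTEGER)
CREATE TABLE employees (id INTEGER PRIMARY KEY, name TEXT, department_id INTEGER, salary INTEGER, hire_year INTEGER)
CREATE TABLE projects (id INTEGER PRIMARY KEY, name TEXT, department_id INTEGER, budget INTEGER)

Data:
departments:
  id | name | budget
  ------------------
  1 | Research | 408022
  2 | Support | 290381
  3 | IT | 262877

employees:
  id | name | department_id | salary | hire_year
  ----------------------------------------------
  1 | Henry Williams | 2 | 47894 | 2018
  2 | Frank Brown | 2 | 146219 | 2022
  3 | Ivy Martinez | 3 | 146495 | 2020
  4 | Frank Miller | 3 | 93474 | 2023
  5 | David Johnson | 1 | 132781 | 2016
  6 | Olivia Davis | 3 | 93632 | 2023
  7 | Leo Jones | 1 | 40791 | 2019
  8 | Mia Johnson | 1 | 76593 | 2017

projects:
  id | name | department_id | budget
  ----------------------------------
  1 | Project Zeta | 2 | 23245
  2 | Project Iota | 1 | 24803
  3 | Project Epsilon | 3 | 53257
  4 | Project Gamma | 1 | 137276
SELECT name, salary FROM employees WHERE salary BETWEEN 95552 AND 109599

Execution result:
(no rows)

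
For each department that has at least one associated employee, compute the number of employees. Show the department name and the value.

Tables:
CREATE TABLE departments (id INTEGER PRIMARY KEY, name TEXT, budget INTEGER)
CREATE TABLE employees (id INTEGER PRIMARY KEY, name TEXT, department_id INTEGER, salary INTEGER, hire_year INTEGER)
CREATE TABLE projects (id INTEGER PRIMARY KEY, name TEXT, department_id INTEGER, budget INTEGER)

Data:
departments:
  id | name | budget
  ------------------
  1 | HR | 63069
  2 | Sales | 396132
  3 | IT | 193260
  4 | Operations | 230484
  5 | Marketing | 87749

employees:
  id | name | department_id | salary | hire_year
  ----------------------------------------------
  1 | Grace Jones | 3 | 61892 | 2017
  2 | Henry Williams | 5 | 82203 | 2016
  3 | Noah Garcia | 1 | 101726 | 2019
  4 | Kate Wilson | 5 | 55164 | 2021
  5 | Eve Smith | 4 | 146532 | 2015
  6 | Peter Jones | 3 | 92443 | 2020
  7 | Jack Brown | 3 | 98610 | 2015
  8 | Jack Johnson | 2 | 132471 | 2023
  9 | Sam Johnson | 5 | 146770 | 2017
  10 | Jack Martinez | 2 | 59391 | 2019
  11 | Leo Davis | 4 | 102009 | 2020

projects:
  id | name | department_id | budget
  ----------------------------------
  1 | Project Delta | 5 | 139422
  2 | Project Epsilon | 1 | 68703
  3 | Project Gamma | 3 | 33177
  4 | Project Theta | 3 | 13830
SELECT p.name, COUNT(*) AS n FROM employees c JOIN departments p ON c.department_id = p.id GROUP BY p.id, p.name

Execution result:
name | n
HR | 1
Sales | 2
IT | 3
Operations | 2
Marketing | 3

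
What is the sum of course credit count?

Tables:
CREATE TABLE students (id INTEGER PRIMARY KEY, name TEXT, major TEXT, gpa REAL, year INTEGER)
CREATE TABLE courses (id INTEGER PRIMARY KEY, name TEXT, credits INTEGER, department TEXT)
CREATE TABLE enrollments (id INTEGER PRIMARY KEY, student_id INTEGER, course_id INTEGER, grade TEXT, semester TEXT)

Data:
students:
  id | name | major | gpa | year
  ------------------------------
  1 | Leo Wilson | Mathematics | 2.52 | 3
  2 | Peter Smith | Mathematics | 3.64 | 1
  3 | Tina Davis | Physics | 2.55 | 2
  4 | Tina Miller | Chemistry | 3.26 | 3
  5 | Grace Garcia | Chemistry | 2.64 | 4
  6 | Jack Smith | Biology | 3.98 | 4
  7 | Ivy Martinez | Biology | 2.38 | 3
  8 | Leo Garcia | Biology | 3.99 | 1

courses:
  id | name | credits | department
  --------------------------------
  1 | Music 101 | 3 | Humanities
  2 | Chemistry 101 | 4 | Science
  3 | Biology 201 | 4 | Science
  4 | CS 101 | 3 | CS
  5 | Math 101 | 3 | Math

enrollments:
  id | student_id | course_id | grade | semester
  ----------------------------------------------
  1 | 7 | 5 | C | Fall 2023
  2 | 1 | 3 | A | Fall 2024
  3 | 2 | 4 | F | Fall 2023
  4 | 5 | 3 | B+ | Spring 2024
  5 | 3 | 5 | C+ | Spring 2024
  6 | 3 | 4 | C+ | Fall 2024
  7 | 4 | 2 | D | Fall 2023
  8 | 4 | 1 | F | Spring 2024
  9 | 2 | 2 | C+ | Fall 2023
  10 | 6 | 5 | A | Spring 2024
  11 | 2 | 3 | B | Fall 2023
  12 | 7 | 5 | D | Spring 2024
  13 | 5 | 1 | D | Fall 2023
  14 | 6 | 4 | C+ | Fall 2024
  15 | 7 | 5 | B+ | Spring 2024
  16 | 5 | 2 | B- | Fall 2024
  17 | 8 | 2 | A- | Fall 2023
SELECT SUM(credits) FROM courses

Execution result:
17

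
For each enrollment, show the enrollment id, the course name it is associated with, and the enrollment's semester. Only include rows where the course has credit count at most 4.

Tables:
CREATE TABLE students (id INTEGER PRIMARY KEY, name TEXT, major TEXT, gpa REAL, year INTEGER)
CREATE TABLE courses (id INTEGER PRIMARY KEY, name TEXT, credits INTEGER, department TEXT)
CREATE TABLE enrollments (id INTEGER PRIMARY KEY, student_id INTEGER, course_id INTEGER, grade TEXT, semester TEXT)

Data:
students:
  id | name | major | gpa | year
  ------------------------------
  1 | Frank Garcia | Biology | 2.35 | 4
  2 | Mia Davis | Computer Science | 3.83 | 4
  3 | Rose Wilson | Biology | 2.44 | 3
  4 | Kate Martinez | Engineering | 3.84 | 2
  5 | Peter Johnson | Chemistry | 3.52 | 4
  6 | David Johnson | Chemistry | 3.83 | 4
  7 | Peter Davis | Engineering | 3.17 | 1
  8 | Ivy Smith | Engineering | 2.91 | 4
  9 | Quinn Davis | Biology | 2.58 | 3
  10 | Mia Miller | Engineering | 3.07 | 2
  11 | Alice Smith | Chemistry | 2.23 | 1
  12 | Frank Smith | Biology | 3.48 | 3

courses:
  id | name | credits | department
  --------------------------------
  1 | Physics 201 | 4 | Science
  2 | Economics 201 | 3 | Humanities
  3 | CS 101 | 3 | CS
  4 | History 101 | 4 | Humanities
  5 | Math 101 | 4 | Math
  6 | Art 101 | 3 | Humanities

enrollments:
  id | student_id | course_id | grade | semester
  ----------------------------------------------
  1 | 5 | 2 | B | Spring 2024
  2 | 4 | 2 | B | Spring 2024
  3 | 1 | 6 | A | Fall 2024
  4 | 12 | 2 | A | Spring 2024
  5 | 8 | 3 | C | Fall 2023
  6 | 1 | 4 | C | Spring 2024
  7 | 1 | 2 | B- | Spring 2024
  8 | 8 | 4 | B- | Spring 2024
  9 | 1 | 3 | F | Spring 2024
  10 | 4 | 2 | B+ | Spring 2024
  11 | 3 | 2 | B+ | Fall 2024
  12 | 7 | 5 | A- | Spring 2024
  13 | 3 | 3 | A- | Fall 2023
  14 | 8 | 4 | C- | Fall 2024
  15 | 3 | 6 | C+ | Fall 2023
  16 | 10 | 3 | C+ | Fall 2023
SELECT c.id, p.name AS course, c.semester FROM enrollments c JOIN courses p ON c.course_id = p.id WHERE p.credits <= 4

Execution result:
id | course | semester
1 | Economics 201 | Spring 2024
2 | Economics 201 | Spring 2024
3 | Art 101 | Fall 2024
4 | Economics 201 | Spring 2024
5 | CS 101 | Fall 2023
6 | History 101 | Spring 2024
7 | Economics 201 | Spring 2024
8 | History 101 | Spring 2024
9 | CS 101 | Spring 2024
10 | Economics 201 | Spring 2024
11 | Economics 201 | Fall 2024
12 | Math 101 | Spring 2024
13 | CS 101 | Fall 2023
14 | History 101 | Fall 2024
15 | Art 101 | Fall 2023
16 | CS 101 | Fall 2023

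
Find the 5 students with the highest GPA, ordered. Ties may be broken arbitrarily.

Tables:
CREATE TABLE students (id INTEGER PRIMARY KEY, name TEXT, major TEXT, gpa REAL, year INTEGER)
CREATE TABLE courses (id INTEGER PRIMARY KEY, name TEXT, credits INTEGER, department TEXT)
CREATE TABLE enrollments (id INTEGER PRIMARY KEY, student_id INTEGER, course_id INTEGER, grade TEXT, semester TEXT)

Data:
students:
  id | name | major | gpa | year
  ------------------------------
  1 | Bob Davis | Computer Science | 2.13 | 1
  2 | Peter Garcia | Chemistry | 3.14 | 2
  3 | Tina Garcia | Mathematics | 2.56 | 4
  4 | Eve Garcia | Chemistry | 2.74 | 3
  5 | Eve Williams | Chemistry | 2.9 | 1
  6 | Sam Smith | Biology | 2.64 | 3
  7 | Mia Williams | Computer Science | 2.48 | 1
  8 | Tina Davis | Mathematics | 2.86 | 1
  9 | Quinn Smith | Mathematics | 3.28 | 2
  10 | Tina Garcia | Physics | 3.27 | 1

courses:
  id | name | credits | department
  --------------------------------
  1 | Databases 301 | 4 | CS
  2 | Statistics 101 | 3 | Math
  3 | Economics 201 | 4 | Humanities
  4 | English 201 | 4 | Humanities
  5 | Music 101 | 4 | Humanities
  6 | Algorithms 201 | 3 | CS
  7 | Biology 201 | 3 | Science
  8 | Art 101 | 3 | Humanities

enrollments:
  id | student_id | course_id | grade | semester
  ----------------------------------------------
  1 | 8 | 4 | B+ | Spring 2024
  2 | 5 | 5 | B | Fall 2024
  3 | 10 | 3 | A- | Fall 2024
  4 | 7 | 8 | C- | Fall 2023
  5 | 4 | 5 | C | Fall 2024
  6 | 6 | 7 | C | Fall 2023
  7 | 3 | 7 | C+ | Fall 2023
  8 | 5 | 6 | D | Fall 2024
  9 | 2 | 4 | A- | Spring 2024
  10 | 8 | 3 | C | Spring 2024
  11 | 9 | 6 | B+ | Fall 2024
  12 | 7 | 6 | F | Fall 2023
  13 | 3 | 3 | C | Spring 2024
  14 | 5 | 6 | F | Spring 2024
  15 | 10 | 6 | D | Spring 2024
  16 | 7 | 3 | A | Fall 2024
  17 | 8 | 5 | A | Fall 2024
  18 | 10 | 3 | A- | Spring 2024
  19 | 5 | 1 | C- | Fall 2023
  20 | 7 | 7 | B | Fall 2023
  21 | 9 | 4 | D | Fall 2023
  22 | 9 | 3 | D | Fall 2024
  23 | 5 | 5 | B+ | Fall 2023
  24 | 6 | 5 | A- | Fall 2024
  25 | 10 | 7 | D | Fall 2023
SELECT name, gpa FROM students ORDER BY gpa DESC LIMIT 5

Execution result:
name | gpa
Quinn Smith | 3.28
Tina Garcia | 3.27
Peter Garcia | 3.14
Eve Williams | 2.90
Tina Davis | 2.86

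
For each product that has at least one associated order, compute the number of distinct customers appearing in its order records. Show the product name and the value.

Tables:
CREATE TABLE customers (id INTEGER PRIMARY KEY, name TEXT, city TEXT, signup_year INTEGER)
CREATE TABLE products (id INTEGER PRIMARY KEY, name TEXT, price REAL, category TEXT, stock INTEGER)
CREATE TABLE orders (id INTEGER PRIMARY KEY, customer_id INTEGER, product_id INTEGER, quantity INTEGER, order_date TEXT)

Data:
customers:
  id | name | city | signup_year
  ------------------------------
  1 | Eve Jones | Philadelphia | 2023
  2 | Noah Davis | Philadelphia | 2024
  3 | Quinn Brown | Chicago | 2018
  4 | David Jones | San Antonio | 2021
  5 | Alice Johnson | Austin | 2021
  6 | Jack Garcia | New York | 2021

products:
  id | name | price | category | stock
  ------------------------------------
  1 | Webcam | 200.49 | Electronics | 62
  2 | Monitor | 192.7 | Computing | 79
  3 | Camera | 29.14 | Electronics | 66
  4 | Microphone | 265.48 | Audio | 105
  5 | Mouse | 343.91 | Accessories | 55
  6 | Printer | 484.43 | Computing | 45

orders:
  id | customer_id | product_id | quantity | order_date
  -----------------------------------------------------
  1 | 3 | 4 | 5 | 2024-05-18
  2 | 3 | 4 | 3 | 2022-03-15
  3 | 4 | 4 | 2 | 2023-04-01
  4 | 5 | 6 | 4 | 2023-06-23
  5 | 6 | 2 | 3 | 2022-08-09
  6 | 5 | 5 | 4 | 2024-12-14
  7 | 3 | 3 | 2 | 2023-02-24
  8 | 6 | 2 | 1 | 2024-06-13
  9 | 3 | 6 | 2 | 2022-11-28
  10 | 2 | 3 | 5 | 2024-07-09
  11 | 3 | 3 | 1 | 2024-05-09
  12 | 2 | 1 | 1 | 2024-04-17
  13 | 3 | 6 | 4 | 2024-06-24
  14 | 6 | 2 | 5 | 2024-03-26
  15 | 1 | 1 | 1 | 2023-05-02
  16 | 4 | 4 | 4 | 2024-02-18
SELECT p.name, COUNT(DISTINCT c.customer_id) AS distinct_customer_count FROM orders c JOIN products p ON c.product_id = p.id GROUP BY p.id, p.name

Execution result:
name | distinct_customer_count
Webcam | 2
Monitor | 1
Camera | 2
Microphone | 2
Mouse | 1
Printer | 2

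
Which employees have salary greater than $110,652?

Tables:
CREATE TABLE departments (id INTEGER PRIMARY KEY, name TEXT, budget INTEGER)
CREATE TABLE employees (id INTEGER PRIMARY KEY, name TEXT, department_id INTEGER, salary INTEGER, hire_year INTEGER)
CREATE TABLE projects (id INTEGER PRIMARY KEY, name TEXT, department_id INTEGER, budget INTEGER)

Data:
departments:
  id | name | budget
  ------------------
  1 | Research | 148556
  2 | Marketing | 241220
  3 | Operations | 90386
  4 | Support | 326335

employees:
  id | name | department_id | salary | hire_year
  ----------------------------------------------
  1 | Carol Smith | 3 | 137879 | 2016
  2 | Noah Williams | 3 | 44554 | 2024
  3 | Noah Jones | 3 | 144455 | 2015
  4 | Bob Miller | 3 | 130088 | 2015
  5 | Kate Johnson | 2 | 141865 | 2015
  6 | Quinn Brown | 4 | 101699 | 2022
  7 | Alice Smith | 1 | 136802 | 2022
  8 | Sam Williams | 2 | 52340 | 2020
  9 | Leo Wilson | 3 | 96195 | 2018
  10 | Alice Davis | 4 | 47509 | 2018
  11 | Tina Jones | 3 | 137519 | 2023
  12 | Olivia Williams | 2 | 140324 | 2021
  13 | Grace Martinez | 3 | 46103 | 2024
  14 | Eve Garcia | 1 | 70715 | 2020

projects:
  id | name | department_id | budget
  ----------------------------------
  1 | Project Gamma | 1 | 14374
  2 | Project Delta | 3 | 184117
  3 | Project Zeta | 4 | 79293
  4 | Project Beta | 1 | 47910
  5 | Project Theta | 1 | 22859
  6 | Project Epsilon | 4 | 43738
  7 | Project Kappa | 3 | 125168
SELECT name, salary FROM employees WHERE salary > 110652

Execution result:
name | salary
Carol Smith | 137879
Noah Jones | 144455
Bob Miller | 130088
Kate Johnson | 141865
Alice Smith | 136802
Tina Jones | 137519
Olivia Williams | 140324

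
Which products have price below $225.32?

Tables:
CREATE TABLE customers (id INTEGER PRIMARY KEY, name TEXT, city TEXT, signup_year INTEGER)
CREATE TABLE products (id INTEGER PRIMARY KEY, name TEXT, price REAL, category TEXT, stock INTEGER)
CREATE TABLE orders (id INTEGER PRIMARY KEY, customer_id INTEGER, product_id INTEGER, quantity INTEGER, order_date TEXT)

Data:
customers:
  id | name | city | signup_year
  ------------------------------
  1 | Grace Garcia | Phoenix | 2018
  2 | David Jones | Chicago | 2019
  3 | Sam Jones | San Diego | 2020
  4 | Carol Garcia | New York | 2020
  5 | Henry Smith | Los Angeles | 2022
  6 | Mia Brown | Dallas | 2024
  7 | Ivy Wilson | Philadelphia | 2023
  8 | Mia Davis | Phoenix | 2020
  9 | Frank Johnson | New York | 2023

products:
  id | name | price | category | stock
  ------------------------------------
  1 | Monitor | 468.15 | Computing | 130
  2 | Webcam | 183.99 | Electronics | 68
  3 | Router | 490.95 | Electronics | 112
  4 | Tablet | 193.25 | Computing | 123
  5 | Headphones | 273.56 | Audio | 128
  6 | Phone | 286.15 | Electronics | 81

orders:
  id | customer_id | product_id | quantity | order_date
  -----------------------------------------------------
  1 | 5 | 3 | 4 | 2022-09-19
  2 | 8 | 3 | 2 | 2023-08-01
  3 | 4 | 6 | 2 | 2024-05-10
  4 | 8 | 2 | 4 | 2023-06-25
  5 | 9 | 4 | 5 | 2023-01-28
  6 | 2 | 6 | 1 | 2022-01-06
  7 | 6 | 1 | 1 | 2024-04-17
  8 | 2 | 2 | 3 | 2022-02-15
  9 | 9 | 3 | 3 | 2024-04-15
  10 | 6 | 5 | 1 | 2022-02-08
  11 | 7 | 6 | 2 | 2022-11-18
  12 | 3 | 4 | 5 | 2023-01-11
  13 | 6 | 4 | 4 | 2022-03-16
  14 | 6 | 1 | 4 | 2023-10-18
SELECT name, price FROM products WHERE price < 225.32

Execution result:
name | price
Webcam | 183.99
Tablet | 193.25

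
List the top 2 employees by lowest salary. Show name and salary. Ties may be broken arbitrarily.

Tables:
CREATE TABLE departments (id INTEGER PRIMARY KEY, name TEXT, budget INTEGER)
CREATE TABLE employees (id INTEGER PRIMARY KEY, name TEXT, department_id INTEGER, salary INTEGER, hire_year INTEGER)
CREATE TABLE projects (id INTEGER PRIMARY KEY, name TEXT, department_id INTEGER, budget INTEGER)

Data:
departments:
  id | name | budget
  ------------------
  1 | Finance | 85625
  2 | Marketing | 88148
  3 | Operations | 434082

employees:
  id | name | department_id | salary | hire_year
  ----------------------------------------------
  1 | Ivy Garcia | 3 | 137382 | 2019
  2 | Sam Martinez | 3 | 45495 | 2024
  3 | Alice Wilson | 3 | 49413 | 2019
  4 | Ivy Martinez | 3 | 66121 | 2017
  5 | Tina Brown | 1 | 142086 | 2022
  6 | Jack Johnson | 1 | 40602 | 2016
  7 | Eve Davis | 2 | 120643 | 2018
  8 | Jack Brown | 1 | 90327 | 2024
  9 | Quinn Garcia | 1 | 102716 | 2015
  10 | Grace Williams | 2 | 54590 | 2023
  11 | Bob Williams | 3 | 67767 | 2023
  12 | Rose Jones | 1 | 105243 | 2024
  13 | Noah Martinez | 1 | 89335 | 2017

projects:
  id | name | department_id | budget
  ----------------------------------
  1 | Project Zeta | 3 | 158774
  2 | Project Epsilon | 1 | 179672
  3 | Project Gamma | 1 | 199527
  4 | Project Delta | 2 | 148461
SELECT name, salary FROM employees ORDER BY salary ASC LIMIT 2

Execution result:
name | salary
Jack Johnson | 40602
Sam Martinez | 45495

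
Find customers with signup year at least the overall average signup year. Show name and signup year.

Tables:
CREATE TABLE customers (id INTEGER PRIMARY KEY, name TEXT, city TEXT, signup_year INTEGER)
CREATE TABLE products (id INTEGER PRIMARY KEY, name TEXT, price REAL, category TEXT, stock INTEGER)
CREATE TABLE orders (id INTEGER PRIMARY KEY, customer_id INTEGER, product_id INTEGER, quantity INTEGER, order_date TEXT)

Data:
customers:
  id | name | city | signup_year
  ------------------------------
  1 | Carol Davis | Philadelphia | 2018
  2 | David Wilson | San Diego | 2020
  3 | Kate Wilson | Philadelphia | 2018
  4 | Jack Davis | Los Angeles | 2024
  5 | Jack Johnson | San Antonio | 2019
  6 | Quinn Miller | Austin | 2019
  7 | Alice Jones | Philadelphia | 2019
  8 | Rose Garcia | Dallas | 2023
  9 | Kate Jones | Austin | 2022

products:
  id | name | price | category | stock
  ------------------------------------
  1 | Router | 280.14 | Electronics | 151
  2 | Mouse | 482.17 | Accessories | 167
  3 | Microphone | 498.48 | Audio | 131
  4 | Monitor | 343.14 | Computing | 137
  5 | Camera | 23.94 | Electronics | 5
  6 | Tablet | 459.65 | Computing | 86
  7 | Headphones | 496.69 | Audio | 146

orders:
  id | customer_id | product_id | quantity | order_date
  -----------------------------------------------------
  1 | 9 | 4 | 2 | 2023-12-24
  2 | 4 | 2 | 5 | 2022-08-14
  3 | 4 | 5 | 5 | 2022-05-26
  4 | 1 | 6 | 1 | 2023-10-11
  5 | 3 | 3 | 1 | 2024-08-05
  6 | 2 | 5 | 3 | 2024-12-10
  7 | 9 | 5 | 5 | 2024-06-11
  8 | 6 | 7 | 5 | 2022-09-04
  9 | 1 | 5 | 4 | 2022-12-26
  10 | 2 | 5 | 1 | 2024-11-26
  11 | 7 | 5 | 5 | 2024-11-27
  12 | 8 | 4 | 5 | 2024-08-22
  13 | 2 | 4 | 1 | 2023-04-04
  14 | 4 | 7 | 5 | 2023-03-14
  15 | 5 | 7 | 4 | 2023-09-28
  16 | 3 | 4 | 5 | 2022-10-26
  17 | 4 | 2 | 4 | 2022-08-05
SELECT name, signup_year FROM customers WHERE signup_year >= (SELECT AVG(signup_year) FROM customers)

Execution result:
name | signup_year
Jack Davis | 2024
Rose Garcia | 2023
Kate Jones | 2022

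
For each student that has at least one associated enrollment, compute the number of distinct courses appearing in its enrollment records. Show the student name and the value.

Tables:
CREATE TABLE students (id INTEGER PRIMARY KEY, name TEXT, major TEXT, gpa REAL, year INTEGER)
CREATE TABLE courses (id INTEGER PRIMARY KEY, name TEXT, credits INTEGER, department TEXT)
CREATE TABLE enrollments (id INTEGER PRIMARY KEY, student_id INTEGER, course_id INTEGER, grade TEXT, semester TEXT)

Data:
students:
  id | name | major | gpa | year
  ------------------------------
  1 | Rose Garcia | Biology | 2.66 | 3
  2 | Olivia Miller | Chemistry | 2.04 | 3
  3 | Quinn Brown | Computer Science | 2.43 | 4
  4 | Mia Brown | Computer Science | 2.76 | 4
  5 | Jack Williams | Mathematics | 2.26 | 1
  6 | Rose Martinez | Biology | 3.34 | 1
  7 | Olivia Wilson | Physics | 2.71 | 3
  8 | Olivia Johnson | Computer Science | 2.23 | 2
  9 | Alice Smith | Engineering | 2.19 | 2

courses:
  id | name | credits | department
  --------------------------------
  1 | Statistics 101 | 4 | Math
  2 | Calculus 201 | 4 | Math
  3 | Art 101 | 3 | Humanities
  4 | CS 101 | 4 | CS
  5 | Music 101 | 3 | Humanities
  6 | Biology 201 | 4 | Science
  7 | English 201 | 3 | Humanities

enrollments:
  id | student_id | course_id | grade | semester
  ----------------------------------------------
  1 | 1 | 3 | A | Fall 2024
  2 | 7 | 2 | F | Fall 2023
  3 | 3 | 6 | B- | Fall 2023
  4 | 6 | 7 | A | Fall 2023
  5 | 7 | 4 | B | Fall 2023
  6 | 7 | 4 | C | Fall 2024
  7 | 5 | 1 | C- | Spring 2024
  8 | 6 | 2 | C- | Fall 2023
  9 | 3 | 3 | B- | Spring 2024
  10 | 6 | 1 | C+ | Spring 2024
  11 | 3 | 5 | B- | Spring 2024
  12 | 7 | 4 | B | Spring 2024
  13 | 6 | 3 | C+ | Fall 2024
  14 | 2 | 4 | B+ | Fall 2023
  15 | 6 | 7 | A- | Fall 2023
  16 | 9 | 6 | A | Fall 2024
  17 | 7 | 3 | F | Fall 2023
SELECT p.name, COUNT(DISTINCT c.course_id) AS distinct_course_count FROM enrollments c JOIN students p ON c.student_id = p.id GROUP BY p.id, p.name

Execution result:
name | distinct_course_count
Rose Garcia | 1
Olivia Miller | 1
Quinn Brown | 3
Jack Williams | 1
Rose Martinez | 4
Olivia Wilson | 3
Alice Smith | 1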